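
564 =564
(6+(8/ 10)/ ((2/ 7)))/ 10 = 22/ 25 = 0.88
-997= -997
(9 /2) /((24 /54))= 81 /8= 10.12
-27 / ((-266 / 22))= 297 / 133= 2.23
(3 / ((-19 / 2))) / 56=-3 / 532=-0.01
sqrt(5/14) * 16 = 8 * sqrt(70)/7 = 9.56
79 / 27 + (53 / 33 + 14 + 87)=31343 / 297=105.53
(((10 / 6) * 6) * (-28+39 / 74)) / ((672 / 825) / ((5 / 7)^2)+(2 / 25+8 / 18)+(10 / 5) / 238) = -129.02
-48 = -48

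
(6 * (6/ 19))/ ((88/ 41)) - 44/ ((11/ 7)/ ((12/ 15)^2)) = -178039/ 10450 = -17.04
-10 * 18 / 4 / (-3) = 15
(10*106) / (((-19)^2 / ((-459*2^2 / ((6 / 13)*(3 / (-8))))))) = 11244480 / 361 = 31148.14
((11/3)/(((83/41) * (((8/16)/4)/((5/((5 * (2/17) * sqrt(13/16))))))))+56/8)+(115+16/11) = 1358/11+122672 * sqrt(13)/3237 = 260.09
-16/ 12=-4/ 3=-1.33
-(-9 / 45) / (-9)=-1 / 45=-0.02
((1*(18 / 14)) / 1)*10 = 90 / 7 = 12.86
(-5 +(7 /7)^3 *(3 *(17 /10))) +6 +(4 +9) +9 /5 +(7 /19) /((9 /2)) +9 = 51269 /1710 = 29.98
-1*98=-98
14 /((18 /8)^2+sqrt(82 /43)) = 2.17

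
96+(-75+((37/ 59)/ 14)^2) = 14329165/ 682276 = 21.00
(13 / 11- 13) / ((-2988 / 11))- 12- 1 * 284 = -442159 / 1494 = -295.96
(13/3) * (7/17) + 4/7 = 841/357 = 2.36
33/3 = 11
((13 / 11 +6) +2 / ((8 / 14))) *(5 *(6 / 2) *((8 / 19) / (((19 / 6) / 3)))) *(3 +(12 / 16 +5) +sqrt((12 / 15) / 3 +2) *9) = 1425.26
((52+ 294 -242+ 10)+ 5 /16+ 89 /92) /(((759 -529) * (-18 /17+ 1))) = -721191 /84640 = -8.52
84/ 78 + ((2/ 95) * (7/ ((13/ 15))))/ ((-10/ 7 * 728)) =138299/ 128440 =1.08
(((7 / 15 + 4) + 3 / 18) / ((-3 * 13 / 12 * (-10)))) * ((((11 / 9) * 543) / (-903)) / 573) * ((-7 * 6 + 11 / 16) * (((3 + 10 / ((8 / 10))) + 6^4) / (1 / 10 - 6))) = -11158796429 / 6645103920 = -1.68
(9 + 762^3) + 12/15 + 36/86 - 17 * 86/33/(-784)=1230561691320277/2781240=442450738.28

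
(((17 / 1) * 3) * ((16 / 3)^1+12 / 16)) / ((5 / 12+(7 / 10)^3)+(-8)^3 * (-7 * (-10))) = -930750 / 107517721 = -0.01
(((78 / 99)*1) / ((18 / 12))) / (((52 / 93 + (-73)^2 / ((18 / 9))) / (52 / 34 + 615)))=33790744 / 278088261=0.12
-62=-62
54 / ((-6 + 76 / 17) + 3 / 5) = -4590 / 79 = -58.10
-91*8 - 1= -729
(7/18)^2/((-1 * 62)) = -49/20088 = -0.00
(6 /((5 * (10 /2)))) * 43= 258 /25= 10.32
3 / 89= 0.03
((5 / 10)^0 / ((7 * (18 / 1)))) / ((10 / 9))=1 / 140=0.01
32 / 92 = 8 / 23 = 0.35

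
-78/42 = -13/7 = -1.86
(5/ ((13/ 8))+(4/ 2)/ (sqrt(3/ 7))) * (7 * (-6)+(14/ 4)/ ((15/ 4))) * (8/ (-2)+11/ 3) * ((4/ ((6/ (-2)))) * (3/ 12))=-4928/ 351 - 1232 * sqrt(21)/ 405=-27.98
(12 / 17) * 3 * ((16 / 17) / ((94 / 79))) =22752 / 13583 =1.68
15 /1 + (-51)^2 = 2616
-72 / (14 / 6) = -30.86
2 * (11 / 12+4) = 59 / 6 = 9.83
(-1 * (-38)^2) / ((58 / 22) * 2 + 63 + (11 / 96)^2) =-146386944 / 6922547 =-21.15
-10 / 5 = -2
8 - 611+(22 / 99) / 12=-32561 / 54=-602.98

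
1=1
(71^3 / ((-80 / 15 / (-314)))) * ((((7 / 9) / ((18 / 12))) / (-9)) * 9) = -393344189 / 36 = -10926227.47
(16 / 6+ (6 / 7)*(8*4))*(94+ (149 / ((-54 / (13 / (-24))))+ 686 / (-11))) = 37312885 / 37422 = 997.08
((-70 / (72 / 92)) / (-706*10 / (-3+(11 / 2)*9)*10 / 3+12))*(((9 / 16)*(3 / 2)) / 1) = 673785 / 4411264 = 0.15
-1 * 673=-673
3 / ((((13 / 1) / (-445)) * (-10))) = 267 / 26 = 10.27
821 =821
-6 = -6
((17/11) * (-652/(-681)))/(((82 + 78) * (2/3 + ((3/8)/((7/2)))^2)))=271558/19913575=0.01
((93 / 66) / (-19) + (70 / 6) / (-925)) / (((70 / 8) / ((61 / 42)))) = -1227991 / 85256325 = -0.01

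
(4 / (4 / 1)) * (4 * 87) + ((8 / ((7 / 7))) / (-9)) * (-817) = 1074.22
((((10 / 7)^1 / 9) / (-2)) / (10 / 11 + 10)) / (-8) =11 / 12096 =0.00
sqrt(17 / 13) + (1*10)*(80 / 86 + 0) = sqrt(221) / 13 + 400 / 43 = 10.45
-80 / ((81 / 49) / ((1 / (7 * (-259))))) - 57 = -170749 / 2997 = -56.97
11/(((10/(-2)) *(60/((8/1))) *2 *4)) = -11/300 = -0.04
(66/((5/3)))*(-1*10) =-396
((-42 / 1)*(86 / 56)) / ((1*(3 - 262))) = 129 / 518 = 0.25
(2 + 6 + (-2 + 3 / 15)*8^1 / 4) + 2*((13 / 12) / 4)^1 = 593 / 120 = 4.94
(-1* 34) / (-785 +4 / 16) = 136 / 3139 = 0.04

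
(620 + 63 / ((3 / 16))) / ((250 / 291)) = 139098 / 125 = 1112.78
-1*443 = -443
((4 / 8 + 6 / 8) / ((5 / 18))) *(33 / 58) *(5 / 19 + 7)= 20493 / 1102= 18.60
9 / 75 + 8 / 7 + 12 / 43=1.54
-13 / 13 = -1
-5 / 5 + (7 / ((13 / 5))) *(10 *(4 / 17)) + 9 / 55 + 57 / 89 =6641061 / 1081795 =6.14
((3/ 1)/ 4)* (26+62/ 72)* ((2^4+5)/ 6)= 6769/ 96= 70.51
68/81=0.84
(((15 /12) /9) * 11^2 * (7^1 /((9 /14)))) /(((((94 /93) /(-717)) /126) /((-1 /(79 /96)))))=73798974480 /3713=19875834.76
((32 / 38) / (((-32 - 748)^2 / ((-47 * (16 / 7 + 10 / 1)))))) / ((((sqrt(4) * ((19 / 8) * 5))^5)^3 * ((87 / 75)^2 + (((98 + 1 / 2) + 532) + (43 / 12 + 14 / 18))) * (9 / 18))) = -34720515620864 / 5962565739898379572893763786099853515625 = -0.00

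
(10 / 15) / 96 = 1 / 144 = 0.01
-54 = -54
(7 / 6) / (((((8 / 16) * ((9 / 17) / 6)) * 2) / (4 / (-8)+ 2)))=119 / 6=19.83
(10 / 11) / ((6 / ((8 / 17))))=0.07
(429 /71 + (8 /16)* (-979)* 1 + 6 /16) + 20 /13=-3555723 /7384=-481.54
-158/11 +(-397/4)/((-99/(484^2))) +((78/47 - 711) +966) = 1093873079/4653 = 235089.85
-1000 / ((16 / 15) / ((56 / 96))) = -4375 / 8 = -546.88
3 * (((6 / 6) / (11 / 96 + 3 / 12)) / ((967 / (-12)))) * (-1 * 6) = 20736 / 33845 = 0.61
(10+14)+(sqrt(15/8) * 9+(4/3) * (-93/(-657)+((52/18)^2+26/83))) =9 * sqrt(30)/4+52612460/1472337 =48.06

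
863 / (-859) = -863 / 859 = -1.00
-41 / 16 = -2.56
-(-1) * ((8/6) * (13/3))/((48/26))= 169/54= 3.13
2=2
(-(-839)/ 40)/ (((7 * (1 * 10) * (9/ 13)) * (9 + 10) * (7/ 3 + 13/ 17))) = 185419/ 25216800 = 0.01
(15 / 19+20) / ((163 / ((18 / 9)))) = 790 / 3097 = 0.26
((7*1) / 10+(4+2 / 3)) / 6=161 / 180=0.89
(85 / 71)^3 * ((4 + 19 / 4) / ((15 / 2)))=4298875 / 2147466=2.00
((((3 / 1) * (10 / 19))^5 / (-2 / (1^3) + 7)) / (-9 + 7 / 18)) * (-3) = 52488000 / 76759069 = 0.68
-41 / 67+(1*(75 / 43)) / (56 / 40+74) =-639526 / 1086137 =-0.59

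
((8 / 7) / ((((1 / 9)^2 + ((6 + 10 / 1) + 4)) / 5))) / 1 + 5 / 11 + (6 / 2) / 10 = 1298201 / 1248170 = 1.04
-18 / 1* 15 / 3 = -90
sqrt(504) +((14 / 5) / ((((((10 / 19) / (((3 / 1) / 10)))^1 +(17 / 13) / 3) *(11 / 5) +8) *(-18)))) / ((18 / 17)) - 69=-176988311 / 2564622 +6 *sqrt(14)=-46.56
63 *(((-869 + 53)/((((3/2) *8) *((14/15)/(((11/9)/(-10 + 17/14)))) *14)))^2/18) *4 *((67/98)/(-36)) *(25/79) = -1464326875/33205991553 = -0.04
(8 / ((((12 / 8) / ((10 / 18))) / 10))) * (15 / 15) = 800 / 27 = 29.63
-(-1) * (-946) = -946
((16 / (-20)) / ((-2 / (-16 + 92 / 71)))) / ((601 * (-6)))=348 / 213355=0.00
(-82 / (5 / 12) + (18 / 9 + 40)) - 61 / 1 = -1079 / 5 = -215.80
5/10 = 1/2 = 0.50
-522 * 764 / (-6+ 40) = -199404 / 17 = -11729.65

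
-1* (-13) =13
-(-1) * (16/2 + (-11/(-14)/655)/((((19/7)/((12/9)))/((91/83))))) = 24792442/3098805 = 8.00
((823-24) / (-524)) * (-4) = 799 / 131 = 6.10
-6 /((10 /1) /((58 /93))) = -58 /155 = -0.37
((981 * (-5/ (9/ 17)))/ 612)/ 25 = -109/ 180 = -0.61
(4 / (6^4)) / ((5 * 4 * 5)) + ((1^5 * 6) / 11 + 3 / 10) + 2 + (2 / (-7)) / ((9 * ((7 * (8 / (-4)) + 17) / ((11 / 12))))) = 2358239 / 831600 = 2.84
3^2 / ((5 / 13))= 117 / 5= 23.40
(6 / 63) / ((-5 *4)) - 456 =-95761 / 210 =-456.00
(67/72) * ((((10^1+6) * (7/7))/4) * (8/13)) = 268/117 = 2.29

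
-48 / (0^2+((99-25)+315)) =-48 / 389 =-0.12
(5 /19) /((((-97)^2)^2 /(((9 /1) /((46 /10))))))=225 /38687295797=0.00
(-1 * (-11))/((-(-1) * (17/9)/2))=198/17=11.65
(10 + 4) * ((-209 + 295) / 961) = 1.25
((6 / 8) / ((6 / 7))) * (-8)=-7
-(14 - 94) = 80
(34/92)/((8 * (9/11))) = 187/3312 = 0.06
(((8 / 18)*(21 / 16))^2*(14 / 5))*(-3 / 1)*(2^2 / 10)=-343 / 300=-1.14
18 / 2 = 9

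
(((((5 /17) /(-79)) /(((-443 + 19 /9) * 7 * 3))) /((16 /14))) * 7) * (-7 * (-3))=2205 /42632192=0.00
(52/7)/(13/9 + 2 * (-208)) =-36/2009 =-0.02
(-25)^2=625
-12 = -12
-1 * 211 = -211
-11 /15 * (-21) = 15.40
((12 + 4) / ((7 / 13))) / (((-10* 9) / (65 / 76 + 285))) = -112970 / 1197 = -94.38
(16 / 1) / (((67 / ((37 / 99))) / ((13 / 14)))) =3848 / 46431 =0.08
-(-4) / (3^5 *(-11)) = -4 / 2673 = -0.00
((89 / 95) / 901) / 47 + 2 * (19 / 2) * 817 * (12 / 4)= 187345457174 / 4022965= 46569.00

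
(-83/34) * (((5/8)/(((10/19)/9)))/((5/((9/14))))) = -127737/38080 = -3.35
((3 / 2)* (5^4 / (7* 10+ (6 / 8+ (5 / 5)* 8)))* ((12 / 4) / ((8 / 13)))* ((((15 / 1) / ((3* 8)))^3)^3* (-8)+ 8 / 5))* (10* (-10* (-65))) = 65726266896875 / 117440512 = 559655.83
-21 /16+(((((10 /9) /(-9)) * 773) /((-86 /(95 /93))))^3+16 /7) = 9248732757985150931 /3806512775381182608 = 2.43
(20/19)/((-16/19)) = -5/4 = -1.25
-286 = -286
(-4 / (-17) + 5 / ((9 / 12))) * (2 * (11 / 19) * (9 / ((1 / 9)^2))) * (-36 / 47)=-67744512 / 15181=-4462.45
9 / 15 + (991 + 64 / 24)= 14914 / 15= 994.27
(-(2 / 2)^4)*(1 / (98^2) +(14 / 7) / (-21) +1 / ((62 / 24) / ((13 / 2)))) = -2162365 / 893172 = -2.42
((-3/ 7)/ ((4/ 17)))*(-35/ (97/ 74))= 9435/ 194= 48.63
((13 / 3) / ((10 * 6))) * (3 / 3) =0.07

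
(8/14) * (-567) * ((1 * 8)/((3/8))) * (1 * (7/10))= -24192/5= -4838.40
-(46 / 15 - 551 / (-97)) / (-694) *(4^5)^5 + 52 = 7164664057219291844 / 504885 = 14190685120808.29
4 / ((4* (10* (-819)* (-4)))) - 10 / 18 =-18199 / 32760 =-0.56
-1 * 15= -15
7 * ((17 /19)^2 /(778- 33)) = 2023 /268945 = 0.01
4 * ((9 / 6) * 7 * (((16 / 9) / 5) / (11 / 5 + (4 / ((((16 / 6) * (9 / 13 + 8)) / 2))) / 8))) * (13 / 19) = 2632448 / 577923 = 4.56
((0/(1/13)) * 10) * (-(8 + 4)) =0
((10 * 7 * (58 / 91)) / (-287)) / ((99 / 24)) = -4640 / 123123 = -0.04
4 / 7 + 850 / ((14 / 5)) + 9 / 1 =2192 / 7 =313.14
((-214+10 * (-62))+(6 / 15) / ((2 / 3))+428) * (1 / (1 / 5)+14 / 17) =-200673 / 85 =-2360.86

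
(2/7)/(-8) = -0.04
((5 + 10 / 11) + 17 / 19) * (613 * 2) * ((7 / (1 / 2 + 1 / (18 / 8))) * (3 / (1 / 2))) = 1317989232 / 3553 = 370951.09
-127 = -127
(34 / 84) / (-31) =-17 / 1302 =-0.01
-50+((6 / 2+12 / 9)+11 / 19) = -2570 / 57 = -45.09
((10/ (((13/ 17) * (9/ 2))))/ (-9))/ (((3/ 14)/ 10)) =-47600/ 3159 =-15.07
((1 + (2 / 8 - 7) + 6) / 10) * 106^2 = 2809 / 10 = 280.90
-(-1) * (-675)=-675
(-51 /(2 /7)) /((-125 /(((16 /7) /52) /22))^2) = -102 /2236609375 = -0.00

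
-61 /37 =-1.65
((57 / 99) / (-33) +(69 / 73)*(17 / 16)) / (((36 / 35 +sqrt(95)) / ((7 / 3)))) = -307525225 / 12197913684 +10763382875*sqrt(95) / 439124892624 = 0.21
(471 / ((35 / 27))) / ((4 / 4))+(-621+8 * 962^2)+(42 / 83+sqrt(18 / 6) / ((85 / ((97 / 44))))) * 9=873 * sqrt(3) / 3740+21506583296 / 2905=7403299.30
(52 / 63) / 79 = 52 / 4977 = 0.01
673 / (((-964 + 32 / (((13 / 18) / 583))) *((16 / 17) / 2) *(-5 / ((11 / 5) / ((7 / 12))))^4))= 0.02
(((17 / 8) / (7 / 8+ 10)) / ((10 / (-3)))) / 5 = -17 / 1450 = -0.01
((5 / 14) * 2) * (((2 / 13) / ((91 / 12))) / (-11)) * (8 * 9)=-8640 / 91091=-0.09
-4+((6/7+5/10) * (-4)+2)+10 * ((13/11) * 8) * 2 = 13988/77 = 181.66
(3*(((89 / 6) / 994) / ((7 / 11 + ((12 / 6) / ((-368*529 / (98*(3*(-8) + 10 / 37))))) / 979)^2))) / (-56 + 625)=17287247686851219209 / 88983301097976729870825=0.00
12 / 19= 0.63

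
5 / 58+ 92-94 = -111 / 58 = -1.91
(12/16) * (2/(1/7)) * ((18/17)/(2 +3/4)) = 756/187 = 4.04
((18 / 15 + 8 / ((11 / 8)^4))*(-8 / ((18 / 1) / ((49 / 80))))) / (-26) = 6166307 / 171299700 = 0.04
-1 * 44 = -44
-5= -5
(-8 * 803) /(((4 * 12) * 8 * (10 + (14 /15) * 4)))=-4015 /3296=-1.22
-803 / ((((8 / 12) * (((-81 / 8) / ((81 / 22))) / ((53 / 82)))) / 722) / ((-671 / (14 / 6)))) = -16869451302 / 287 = -58778575.97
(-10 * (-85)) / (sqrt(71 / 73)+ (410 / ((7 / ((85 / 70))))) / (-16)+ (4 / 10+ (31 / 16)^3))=201712493595648000 / 694541701419457 - 855994531840000 * sqrt(5183) / 694541701419457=201.70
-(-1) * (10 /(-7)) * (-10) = 100 /7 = 14.29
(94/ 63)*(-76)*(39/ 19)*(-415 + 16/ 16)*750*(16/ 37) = 8094528000/ 259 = 31253003.86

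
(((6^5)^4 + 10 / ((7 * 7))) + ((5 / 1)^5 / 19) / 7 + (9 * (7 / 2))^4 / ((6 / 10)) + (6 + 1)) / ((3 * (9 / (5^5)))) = 170194175461318413415625 / 402192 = 423166486308326404.84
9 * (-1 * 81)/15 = -243/5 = -48.60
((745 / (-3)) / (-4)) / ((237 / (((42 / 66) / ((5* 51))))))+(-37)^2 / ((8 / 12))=3276327437 / 1595484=2053.50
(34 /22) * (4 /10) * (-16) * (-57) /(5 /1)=31008 /275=112.76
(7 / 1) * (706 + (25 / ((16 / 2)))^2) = 320663 / 64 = 5010.36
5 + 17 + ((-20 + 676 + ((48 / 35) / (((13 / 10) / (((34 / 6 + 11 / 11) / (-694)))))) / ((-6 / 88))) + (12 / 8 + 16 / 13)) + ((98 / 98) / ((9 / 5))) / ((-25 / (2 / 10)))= 9674994821 / 14209650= 680.87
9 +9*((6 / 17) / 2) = 180 / 17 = 10.59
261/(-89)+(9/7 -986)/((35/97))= -59571214/21805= -2732.00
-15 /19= -0.79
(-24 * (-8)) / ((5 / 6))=1152 / 5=230.40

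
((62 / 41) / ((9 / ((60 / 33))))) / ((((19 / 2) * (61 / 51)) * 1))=0.03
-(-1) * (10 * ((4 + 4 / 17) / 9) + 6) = 182 / 17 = 10.71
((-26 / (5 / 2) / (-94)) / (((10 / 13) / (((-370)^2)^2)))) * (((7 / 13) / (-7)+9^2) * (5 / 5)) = 10252410334400 / 47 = 218136390093.62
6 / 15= 0.40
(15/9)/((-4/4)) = -5/3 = -1.67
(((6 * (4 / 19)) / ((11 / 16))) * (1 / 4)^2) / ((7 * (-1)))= -24 / 1463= -0.02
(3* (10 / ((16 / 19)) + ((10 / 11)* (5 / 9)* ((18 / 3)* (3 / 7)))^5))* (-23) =-23262970149135 / 21654273256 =-1074.29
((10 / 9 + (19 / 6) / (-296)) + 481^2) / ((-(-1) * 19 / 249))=102313873493 / 33744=3032061.21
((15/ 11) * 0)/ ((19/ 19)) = 0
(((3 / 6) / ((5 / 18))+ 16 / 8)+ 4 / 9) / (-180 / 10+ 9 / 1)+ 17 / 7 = 5548 / 2835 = 1.96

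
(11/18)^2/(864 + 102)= 121/312984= 0.00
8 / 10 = 4 / 5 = 0.80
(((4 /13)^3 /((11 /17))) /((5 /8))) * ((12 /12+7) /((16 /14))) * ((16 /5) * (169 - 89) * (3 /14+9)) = 143720448 /120835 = 1189.39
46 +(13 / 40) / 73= 134333 / 2920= 46.00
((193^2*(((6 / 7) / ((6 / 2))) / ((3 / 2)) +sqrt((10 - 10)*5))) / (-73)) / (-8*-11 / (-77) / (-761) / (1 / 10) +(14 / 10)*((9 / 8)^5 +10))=-18577155031040 / 3161012028939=-5.88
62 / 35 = 1.77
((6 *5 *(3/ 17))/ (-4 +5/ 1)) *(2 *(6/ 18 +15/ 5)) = 600/ 17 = 35.29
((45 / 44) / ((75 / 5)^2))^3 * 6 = 3 / 5324000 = 0.00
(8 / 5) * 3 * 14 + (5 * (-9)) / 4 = 1119 / 20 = 55.95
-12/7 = -1.71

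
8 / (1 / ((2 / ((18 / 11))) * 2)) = 176 / 9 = 19.56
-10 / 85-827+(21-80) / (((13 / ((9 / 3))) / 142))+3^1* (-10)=-2790.50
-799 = -799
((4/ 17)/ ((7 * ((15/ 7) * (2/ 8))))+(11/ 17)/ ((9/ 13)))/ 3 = 763/ 2295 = 0.33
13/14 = 0.93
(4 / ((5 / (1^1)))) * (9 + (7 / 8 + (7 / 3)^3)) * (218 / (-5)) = -531593 / 675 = -787.55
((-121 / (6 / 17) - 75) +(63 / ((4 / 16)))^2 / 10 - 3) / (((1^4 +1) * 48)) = 177887 / 2880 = 61.77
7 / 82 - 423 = -34679 / 82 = -422.91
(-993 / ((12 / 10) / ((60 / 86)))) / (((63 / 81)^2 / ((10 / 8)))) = -10054125 / 8428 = -1192.94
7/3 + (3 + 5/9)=53/9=5.89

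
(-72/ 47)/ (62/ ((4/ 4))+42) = -0.01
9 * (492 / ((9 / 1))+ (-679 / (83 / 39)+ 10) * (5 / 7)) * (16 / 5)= -13895088 / 2905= -4783.16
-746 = -746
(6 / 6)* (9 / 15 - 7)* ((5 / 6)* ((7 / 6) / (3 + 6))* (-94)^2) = -494816 / 81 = -6108.84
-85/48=-1.77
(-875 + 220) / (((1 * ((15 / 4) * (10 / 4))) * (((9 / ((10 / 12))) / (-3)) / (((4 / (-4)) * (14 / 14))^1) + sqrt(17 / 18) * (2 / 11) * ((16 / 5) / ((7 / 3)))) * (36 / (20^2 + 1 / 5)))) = -518058233 / 2390365 + 53824232 * sqrt(34) / 21513285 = -202.14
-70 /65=-14 /13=-1.08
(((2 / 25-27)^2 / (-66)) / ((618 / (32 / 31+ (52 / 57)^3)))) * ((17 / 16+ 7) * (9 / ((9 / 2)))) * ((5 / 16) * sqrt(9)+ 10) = -43817939882003 / 7805440486800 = -5.61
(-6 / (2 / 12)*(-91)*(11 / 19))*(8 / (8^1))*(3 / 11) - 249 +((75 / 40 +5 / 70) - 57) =226855 / 1064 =213.21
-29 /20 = -1.45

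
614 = 614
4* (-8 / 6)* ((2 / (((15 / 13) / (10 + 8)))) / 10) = -416 / 25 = -16.64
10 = 10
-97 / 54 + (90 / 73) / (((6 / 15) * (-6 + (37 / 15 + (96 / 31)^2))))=-1.29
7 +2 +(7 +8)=24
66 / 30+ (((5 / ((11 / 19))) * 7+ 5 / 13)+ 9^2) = 102988 / 715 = 144.04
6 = 6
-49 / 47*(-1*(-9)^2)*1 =84.45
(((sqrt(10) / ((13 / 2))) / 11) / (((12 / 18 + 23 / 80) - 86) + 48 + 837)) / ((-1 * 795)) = -32 * sqrt(10) / 1455084631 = -0.00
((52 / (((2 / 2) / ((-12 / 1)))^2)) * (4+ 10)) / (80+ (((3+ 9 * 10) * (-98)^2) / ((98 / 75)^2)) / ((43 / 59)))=4507776 / 30867815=0.15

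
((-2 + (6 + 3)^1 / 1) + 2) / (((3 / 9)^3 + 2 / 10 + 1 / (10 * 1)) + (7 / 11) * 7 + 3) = 26730 / 23141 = 1.16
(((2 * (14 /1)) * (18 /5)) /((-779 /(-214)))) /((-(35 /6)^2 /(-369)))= 4992192 /16625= 300.28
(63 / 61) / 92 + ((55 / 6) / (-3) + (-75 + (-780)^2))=30725125337 / 50508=608321.96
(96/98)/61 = 48/2989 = 0.02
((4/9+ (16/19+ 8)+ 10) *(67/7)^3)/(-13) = -991916374/762489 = -1300.89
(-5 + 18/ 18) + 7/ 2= -0.50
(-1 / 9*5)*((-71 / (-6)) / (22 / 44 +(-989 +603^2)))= -355 / 19581507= -0.00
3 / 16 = 0.19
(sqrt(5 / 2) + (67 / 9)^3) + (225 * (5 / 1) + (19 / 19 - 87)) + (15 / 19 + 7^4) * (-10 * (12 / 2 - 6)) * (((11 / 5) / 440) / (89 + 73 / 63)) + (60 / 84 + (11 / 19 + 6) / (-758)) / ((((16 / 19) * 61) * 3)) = sqrt(10) / 2 + 5480039993069 / 3775240224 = 1453.15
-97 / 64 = -1.52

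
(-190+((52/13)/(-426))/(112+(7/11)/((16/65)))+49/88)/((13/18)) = -214834485351/819022204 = -262.31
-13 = -13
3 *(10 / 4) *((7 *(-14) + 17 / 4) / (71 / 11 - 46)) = 4125 / 232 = 17.78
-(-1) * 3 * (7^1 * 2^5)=672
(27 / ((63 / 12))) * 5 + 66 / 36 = 1157 / 42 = 27.55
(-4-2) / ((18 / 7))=-7 / 3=-2.33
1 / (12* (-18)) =-1 / 216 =-0.00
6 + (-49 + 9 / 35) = -1496 / 35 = -42.74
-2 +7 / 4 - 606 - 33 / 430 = -521441 / 860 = -606.33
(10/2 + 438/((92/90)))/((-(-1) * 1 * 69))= 9970/1587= 6.28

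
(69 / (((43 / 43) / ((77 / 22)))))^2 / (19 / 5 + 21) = 1166445 / 496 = 2351.70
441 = 441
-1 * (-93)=93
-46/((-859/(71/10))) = 1633/4295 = 0.38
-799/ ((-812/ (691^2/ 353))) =381507319/ 286636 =1330.98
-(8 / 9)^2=-64 / 81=-0.79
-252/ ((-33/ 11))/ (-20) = -21/ 5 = -4.20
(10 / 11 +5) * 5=325 / 11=29.55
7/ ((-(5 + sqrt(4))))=-1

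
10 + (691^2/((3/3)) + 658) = 478149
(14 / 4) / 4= 7 / 8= 0.88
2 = 2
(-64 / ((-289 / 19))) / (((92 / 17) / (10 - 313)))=-92112 / 391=-235.58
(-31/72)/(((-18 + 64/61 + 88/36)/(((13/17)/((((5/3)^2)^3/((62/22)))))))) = 555551217/186158500000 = 0.00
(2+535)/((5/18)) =9666/5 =1933.20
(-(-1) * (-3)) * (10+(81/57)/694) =-395661/13186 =-30.01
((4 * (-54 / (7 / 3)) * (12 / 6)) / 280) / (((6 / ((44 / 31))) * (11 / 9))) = -972 / 7595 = -0.13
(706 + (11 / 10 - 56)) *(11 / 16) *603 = 43187463 / 160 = 269921.64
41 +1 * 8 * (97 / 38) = 1167 / 19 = 61.42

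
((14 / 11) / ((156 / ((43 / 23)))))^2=0.00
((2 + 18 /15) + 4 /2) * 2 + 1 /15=157 /15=10.47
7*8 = 56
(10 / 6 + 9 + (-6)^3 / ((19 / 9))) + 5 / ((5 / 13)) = -4483 / 57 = -78.65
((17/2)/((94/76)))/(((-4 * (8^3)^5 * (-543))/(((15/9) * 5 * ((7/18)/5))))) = 11305/193955117777081597952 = 0.00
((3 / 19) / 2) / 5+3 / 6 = 49 / 95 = 0.52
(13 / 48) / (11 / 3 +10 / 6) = 13 / 256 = 0.05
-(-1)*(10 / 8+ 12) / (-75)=-53 / 300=-0.18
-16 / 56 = -2 / 7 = -0.29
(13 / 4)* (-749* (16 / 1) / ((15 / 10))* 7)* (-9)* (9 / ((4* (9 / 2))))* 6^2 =29444688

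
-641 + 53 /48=-30715 /48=-639.90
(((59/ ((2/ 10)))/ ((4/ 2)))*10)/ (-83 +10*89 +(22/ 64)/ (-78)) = 3681600/ 2014261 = 1.83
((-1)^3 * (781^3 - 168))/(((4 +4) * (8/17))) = -8098449341/64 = -126538270.95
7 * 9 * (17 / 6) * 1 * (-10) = -1785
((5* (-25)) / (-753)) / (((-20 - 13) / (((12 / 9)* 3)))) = -500 / 24849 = -0.02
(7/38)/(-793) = -7/30134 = -0.00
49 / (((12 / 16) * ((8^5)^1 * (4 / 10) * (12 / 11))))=2695 / 589824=0.00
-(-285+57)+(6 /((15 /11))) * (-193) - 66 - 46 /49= -688.14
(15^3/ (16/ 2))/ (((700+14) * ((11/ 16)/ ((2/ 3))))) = 750/ 1309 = 0.57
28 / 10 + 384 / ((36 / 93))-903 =459 / 5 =91.80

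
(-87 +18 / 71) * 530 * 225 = -734460750 / 71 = -10344517.61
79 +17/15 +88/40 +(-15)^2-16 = 874/3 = 291.33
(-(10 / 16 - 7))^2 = 2601 / 64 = 40.64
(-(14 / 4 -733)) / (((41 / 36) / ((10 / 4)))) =65655 / 41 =1601.34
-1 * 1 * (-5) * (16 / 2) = 40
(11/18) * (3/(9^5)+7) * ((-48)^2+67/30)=52429977787/5314410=9865.63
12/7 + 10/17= 274/119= 2.30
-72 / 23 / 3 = -24 / 23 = -1.04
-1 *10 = -10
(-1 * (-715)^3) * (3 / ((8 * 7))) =1096577625 / 56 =19581743.30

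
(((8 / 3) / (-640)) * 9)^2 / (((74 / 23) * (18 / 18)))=207 / 473600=0.00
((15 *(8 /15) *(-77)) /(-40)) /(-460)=-77 /2300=-0.03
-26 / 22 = -13 / 11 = -1.18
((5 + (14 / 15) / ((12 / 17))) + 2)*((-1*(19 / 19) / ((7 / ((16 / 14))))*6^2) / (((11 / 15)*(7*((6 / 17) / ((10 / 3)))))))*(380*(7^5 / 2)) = -287379951.52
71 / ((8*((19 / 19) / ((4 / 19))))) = 71 / 38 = 1.87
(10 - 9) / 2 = 1 / 2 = 0.50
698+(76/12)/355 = 743389/1065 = 698.02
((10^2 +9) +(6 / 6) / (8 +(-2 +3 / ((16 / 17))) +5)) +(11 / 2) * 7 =66997 / 454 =147.57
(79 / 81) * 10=790 / 81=9.75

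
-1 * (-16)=16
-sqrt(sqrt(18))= -2^(1/4) * sqrt(3)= -2.06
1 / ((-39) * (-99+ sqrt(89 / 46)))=sqrt(4094) / 17579523+ 1518 / 5859841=0.00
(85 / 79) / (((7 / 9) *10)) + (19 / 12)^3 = 3925219 / 955584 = 4.11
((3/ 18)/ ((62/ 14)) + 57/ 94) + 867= 3792472/ 4371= 867.64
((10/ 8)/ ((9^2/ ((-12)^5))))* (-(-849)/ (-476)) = 815040/ 119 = 6849.08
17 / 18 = 0.94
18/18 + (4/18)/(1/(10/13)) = 1.17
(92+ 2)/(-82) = -47/41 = -1.15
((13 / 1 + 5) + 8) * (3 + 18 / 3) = 234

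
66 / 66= 1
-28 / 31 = -0.90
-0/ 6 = 0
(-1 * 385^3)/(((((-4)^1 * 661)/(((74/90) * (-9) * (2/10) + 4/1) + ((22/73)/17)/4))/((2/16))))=6810.74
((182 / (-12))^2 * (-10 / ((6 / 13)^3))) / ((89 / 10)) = -454833925 / 173016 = -2628.85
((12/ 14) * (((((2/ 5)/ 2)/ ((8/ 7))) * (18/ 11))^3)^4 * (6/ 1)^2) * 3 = 45234893515255008322023/ 1606875328881152000000000000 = 0.00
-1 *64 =-64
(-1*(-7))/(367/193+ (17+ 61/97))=131047/365629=0.36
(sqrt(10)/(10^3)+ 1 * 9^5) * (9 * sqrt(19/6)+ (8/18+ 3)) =(62+ 27 * sqrt(114)) * (sqrt(10)+ 59049000)/18000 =1149097.25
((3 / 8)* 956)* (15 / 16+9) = 114003 / 32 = 3562.59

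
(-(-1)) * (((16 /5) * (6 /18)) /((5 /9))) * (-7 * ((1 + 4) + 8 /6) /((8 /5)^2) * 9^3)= -96957 /4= -24239.25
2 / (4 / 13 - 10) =-13 / 63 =-0.21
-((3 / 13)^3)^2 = -729 / 4826809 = -0.00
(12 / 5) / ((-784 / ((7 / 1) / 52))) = -3 / 7280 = -0.00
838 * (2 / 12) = 419 / 3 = 139.67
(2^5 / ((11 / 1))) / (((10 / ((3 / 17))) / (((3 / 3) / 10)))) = 24 / 4675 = 0.01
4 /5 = 0.80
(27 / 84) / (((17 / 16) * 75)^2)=64 / 1264375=0.00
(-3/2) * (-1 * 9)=27/2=13.50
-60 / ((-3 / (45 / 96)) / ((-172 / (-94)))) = 3225 / 188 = 17.15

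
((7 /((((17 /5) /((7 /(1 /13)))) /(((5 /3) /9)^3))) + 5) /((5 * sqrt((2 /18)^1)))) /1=414236 /111537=3.71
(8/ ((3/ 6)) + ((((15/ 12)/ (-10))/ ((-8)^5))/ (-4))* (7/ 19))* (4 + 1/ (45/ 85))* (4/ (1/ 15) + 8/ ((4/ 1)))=174578113457/ 29884416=5841.78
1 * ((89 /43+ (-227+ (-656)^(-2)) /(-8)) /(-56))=-4506908885 /8289992704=-0.54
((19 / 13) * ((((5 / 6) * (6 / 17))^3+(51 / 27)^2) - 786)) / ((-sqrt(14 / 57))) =227533094 * sqrt(798) / 2785671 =2307.36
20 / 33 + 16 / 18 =148 / 99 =1.49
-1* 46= -46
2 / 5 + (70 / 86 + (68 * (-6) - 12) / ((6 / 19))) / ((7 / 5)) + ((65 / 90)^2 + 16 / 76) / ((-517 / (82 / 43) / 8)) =-162349978597 / 171067545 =-949.04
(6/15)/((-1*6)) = -1/15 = -0.07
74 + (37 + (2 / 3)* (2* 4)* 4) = 397 / 3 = 132.33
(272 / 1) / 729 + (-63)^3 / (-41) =182295415 / 29889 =6099.08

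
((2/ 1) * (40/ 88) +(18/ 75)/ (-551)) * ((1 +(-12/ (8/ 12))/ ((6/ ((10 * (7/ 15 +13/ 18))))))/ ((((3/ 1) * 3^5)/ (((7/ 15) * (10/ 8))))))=-25058488/ 994155525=-0.03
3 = 3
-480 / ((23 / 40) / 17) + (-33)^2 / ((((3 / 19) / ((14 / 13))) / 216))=475456944 / 299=1590157.00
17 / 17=1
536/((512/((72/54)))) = 67/48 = 1.40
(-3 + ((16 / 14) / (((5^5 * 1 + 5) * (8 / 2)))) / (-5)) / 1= -164326 / 54775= -3.00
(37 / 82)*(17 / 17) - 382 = -31287 / 82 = -381.55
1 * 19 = 19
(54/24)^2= 81/16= 5.06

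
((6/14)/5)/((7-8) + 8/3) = 9/175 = 0.05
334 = 334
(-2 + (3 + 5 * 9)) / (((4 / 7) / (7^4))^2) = 6496930727 / 8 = 812116340.88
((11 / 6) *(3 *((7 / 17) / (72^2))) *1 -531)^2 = 8759436071075881 / 31066177536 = 281960.54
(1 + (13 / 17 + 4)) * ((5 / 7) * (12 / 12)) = 70 / 17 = 4.12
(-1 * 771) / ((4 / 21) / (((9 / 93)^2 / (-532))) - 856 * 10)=20817 / 523264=0.04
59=59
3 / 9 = 1 / 3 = 0.33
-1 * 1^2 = -1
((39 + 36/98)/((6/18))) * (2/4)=5787/98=59.05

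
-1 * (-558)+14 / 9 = 5036 / 9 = 559.56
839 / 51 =16.45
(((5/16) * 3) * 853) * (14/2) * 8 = 89565/2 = 44782.50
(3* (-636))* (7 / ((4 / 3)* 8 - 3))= -40068 / 23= -1742.09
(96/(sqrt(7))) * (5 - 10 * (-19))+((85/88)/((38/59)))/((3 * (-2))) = -5015/20064+18720 * sqrt(7)/7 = 7075.24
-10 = -10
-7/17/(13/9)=-63/221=-0.29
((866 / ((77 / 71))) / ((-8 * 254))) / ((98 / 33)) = -92229 / 696976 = -0.13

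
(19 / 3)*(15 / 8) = 95 / 8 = 11.88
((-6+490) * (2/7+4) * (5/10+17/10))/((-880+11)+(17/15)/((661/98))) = -316724760/60301283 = -5.25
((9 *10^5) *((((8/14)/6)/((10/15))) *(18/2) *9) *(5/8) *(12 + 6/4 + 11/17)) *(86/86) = 10957781250/119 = 92082195.38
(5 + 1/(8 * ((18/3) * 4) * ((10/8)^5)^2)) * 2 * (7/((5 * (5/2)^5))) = 65632340032/457763671875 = 0.14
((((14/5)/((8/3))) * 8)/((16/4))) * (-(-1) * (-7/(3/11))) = -539/10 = -53.90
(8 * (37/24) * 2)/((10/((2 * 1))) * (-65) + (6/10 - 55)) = -370/5691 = -0.07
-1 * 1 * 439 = -439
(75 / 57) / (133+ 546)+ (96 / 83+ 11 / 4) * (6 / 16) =50264191 / 34265056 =1.47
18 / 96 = 3 / 16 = 0.19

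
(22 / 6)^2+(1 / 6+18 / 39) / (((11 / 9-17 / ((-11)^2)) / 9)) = 5146735 / 275652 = 18.67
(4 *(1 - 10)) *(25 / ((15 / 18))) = -1080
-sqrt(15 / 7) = -sqrt(105) / 7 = -1.46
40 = 40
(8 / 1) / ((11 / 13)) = 104 / 11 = 9.45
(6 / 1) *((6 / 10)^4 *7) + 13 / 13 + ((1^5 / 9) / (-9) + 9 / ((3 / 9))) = 1692437 / 50625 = 33.43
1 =1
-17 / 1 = -17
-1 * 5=-5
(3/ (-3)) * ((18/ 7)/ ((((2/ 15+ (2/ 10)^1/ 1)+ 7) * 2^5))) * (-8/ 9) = 3/ 308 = 0.01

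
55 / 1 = 55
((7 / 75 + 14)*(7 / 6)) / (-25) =-7399 / 11250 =-0.66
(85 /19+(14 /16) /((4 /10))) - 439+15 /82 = -5386391 /12464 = -432.16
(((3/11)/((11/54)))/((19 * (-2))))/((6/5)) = -135/4598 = -0.03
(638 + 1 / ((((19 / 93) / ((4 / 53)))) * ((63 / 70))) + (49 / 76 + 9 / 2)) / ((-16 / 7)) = -281.56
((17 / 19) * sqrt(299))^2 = 86411 / 361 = 239.37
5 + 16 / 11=71 / 11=6.45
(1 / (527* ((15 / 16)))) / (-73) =-16 / 577065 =-0.00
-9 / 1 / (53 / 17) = -153 / 53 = -2.89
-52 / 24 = -2.17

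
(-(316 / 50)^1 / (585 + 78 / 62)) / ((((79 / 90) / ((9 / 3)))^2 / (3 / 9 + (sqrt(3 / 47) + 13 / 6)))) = -75330 / 239291 - 30132 * sqrt(141) / 11246677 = -0.35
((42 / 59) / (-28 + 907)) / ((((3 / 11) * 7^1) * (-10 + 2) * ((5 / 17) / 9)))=-561 / 345740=-0.00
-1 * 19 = -19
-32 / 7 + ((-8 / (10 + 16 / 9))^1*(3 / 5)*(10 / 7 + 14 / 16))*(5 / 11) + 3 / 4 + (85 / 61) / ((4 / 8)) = -1455087 / 995764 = -1.46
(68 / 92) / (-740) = -17 / 17020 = -0.00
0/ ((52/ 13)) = 0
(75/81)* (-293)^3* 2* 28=-35215259800/27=-1304268881.48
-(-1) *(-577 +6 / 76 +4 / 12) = -65731 / 114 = -576.59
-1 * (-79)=79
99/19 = 5.21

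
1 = 1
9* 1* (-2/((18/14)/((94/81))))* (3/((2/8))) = -5264/27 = -194.96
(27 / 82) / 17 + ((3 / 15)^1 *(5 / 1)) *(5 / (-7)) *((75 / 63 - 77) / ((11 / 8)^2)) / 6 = 356520427 / 74385234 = 4.79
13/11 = 1.18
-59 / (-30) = 59 / 30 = 1.97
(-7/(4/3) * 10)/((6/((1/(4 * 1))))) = -35/16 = -2.19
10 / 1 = 10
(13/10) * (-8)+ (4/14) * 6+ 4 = -164/35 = -4.69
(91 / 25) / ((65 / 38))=266 / 125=2.13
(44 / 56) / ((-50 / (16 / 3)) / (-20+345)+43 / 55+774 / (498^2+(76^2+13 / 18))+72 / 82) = 841735548940 / 1750579581511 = 0.48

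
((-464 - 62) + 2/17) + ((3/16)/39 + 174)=-1244239/3536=-351.88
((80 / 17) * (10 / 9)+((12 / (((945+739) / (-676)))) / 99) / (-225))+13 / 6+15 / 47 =38537136323 / 4995228150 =7.71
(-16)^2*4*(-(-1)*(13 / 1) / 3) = 13312 / 3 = 4437.33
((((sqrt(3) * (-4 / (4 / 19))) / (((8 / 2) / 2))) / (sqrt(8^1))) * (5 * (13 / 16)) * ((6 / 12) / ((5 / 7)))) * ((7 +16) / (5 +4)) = -39767 * sqrt(6) / 2304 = -42.28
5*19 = 95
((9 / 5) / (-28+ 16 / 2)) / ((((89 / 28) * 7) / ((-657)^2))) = -3884841 / 2225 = -1746.00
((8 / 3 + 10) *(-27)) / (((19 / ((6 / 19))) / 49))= -5292 / 19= -278.53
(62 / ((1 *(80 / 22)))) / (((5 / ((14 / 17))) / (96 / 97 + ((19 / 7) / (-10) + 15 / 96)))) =32397387 / 13192000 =2.46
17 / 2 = 8.50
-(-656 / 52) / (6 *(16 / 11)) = 1.45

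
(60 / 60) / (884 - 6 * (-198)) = 1 / 2072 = 0.00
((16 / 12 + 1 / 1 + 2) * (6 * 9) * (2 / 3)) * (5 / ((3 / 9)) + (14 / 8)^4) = 243399 / 64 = 3803.11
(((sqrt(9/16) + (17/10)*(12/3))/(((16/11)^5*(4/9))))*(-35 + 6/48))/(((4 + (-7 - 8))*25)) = 5551296201/16777216000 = 0.33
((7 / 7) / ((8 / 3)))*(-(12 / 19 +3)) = -207 / 152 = -1.36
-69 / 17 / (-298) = 69 / 5066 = 0.01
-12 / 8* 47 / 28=-141 / 56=-2.52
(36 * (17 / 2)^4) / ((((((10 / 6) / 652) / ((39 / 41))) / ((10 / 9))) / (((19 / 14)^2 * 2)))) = 575011265751 / 2009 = 286217653.44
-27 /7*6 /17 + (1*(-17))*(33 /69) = -25979 /2737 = -9.49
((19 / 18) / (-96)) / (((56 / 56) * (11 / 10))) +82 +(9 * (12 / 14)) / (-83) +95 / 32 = 58576759 / 690228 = 84.87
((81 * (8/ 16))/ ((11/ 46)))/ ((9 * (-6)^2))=23/ 44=0.52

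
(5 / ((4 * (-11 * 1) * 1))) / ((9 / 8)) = -10 / 99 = -0.10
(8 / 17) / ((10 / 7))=28 / 85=0.33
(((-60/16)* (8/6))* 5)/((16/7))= -175/16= -10.94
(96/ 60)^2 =2.56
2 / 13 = 0.15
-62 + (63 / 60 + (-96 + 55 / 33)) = -9317 / 60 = -155.28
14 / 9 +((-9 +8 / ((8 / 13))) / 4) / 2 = 37 / 18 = 2.06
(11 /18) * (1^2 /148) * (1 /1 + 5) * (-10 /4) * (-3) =55 /296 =0.19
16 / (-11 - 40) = -16 / 51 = -0.31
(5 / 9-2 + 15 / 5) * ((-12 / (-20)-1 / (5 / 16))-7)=-224 / 15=-14.93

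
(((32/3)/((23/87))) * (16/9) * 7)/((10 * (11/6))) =103936/3795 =27.39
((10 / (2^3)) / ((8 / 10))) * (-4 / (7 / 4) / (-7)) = 25 / 49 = 0.51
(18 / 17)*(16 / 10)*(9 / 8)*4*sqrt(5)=648*sqrt(5) / 85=17.05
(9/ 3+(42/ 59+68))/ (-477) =-0.15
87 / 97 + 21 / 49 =1.33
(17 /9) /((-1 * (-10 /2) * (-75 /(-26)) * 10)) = 221 /16875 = 0.01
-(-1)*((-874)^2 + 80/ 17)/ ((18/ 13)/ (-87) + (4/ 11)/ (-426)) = -2867662978323/ 62951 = -45553890.78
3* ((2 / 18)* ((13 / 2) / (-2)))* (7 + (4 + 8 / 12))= -455 / 36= -12.64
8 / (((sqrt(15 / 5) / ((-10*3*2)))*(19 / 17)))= -2720*sqrt(3) / 19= -247.96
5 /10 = 1 /2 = 0.50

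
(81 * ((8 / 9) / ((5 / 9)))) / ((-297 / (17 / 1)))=-408 / 55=-7.42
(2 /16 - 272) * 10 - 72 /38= -206769 /76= -2720.64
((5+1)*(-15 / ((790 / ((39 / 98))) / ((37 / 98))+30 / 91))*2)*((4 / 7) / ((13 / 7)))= -55944 / 5311345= -0.01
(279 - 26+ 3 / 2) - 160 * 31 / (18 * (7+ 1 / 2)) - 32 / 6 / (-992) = 182269 / 837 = 217.76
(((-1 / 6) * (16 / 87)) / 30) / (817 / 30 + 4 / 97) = -776 / 20715309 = -0.00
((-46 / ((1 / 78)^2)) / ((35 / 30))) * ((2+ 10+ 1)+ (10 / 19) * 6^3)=-4041795888 / 133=-30389442.77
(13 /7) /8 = 13 /56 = 0.23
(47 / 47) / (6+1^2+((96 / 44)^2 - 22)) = -121 / 1239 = -0.10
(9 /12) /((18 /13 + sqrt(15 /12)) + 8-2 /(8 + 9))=1357824 /16533011-146523 * sqrt(5) /33066022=0.07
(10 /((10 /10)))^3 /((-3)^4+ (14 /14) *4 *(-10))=1000 /41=24.39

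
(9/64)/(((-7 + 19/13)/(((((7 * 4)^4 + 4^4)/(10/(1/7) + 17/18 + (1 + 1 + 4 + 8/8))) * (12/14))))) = -1686204/9821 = -171.69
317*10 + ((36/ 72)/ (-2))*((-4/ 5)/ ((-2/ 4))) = 15848/ 5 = 3169.60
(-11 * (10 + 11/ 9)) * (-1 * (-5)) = -5555/ 9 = -617.22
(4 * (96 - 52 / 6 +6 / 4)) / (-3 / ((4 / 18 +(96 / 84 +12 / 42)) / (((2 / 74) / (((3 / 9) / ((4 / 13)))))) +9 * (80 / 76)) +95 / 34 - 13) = -1230637837 / 35483730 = -34.68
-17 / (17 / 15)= -15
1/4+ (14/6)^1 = 31/12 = 2.58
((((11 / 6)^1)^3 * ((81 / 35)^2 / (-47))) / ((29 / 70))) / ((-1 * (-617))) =-323433 / 117735940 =-0.00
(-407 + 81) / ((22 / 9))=-133.36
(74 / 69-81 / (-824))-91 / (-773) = 56628641 / 43949688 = 1.29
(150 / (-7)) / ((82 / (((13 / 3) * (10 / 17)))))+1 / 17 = -2963 / 4879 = -0.61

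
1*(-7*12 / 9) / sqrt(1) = -28 / 3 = -9.33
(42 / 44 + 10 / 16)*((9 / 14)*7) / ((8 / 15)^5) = 949978125 / 5767168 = 164.72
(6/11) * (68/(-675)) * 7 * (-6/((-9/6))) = -3808/2475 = -1.54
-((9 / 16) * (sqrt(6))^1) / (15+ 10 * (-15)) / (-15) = -sqrt(6) / 3600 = -0.00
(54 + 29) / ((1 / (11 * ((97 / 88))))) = 8051 / 8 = 1006.38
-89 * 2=-178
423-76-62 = 285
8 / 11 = 0.73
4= 4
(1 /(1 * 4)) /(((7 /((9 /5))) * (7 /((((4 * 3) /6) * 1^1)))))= 9 /490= 0.02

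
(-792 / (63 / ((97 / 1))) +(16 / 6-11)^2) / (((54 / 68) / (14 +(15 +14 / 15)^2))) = -148463505086 / 382725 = -387911.70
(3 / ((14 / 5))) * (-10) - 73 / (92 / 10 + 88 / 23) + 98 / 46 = -488833 / 34454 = -14.19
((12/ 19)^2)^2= 20736/ 130321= 0.16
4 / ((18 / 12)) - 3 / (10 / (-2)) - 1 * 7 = -56 / 15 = -3.73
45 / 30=3 / 2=1.50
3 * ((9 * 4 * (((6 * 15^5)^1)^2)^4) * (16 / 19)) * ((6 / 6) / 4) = 80231352265013671156419329345226287841796875000000000000 / 19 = 4222702750790193218758912000000000000000000000000000000.00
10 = 10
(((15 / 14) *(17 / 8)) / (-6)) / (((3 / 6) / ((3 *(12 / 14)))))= -1.95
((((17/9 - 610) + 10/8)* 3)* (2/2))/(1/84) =-152929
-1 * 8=-8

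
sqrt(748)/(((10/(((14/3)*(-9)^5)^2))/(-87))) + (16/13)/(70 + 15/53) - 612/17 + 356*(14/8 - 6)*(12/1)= -6606294178428*sqrt(187)/5 - 880946752/48425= -18067942854443.40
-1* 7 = -7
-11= -11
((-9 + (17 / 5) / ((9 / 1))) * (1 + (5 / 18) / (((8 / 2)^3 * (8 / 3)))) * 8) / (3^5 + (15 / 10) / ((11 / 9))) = -3283159 / 11605680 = -0.28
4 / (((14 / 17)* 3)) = 34 / 21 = 1.62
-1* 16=-16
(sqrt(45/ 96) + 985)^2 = (sqrt(30) + 7880)^2/ 64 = 971574.24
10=10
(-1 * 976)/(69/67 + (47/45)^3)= -2979423000/6621883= -449.94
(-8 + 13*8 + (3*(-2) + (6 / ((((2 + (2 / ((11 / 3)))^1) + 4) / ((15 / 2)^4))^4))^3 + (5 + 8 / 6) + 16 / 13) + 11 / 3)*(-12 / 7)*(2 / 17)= -3315972456324388888524330287310713625251314367865900247543821 / 467552060735957833317613568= -7092199425032645918020080000000000.00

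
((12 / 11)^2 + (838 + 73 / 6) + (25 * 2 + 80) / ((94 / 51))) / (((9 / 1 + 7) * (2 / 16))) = 31456685 / 68244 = 460.94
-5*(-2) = 10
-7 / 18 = -0.39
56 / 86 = 28 / 43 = 0.65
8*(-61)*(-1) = 488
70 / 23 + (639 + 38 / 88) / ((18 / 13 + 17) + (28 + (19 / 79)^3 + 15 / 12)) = 16.46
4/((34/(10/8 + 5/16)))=25/136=0.18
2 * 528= 1056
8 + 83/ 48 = 467/ 48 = 9.73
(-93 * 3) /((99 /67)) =-2077 /11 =-188.82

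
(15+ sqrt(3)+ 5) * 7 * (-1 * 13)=-1820 - 91 * sqrt(3)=-1977.62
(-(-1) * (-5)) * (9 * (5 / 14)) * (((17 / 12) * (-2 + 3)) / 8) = -2.85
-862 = -862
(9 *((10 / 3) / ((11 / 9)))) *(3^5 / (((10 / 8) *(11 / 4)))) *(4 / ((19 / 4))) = 3359232 / 2299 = 1461.17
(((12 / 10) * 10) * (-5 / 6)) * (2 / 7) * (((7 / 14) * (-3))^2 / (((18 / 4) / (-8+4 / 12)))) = 10.95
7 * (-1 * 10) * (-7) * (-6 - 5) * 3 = -16170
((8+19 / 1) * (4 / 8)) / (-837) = -1 / 62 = -0.02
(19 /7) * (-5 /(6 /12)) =-190 /7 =-27.14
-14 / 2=-7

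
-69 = -69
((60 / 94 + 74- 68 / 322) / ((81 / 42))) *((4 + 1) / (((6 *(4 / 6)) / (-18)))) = -938650 / 1081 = -868.32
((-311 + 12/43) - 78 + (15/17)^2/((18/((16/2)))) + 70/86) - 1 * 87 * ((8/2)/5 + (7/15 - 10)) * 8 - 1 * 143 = 344714979/62135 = 5547.84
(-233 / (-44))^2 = 54289 / 1936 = 28.04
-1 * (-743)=743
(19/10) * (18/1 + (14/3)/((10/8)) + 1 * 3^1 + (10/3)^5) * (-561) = -1883271203/4050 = -465005.24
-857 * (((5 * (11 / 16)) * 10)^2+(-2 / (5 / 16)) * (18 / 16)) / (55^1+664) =-322078597 / 230080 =-1399.85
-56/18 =-28/9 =-3.11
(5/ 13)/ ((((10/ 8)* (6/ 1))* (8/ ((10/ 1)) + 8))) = 5/ 858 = 0.01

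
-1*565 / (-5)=113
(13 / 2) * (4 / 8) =13 / 4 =3.25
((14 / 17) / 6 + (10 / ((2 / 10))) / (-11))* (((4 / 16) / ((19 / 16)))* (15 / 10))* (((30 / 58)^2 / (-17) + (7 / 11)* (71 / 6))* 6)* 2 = -70141788028 / 558769651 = -125.53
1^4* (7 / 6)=1.17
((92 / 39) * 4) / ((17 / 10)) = 3680 / 663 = 5.55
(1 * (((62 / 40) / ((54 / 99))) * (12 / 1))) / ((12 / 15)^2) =1705 / 32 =53.28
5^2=25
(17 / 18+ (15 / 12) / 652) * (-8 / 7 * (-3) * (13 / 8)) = 288769 / 54768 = 5.27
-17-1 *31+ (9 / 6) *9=-69 / 2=-34.50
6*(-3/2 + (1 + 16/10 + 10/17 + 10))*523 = 3117603/85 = 36677.68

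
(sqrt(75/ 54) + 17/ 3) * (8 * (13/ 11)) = 260 * sqrt(2)/ 33 + 1768/ 33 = 64.72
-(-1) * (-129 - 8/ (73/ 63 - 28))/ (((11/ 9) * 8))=-178065/ 13528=-13.16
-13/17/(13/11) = -11/17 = -0.65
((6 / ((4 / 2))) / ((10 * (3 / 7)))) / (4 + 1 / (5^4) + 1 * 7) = 875 / 13752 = 0.06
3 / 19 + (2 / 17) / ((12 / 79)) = 1807 / 1938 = 0.93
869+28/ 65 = 56513/ 65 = 869.43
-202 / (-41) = 202 / 41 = 4.93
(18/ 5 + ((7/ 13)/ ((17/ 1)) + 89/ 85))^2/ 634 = 534578/ 15482597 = 0.03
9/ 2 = 4.50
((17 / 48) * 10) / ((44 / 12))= 85 / 88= 0.97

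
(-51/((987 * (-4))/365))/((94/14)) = 6205/8836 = 0.70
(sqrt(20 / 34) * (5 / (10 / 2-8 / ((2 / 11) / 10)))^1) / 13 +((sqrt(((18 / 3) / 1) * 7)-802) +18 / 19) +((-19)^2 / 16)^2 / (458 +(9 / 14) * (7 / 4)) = -1786421821 / 2233184-sqrt(170) / 19227 +sqrt(42) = -793.46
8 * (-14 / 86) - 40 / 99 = -7264 / 4257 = -1.71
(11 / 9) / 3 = 11 / 27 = 0.41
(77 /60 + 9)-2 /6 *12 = 6.28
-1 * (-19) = 19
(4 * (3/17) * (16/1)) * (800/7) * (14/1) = 307200/17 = 18070.59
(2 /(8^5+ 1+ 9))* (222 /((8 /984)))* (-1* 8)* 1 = -24272 /1821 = -13.33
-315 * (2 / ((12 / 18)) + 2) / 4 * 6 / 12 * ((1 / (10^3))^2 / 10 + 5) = -984.38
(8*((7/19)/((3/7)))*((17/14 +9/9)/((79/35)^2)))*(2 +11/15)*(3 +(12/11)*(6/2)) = 200538380/3913107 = 51.25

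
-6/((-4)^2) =-3/8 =-0.38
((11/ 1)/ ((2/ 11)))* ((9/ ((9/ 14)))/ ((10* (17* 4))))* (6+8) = 5929/ 340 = 17.44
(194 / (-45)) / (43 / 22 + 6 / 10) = -4268 / 2529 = -1.69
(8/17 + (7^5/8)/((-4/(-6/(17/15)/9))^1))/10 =84163/2720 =30.94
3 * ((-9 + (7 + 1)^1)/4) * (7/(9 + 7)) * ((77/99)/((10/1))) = -0.03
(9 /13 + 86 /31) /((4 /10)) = 6985 /806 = 8.67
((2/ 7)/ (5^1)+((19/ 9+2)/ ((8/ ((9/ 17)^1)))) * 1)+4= 20607/ 4760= 4.33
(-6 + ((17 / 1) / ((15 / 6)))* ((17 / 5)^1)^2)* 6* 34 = 1851504 / 125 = 14812.03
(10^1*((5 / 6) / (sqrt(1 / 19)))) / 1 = 25*sqrt(19) / 3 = 36.32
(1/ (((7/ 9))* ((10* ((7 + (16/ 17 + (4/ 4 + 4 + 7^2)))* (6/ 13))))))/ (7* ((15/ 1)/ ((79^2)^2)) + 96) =662151377/ 14134205790180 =0.00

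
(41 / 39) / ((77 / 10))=410 / 3003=0.14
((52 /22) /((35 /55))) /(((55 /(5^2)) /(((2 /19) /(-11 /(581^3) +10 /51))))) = 371512885380 /409896829441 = 0.91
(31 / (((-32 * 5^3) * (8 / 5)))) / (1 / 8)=-31 / 800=-0.04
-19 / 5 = -3.80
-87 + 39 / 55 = -4746 / 55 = -86.29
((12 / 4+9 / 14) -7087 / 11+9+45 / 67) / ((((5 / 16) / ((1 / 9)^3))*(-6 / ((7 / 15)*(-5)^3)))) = -130204540 / 4835457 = -26.93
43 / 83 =0.52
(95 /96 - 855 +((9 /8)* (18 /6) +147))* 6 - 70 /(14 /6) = -68029 /16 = -4251.81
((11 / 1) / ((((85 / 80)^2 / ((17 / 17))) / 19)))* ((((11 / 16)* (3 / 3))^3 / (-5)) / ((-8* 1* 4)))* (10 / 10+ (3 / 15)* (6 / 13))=0.41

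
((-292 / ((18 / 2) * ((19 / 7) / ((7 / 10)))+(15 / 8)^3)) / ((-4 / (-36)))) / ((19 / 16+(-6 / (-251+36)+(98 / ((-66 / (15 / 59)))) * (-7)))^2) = -4.26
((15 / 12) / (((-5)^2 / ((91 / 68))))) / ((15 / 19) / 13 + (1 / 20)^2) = 112385 / 106199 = 1.06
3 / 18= 1 / 6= 0.17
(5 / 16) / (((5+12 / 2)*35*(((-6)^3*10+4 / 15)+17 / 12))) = -15 / 39885692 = -0.00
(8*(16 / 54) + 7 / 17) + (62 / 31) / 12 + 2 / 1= 4543 / 918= 4.95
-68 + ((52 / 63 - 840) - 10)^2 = 2861766112 / 3969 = 721029.51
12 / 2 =6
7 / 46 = 0.15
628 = 628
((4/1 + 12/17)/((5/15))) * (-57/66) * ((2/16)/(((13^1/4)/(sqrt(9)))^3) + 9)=-45574920/410839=-110.93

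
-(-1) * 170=170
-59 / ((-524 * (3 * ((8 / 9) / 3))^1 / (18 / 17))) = 4779 / 35632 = 0.13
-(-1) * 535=535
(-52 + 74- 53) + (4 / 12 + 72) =124 / 3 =41.33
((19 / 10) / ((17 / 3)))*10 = 57 / 17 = 3.35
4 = 4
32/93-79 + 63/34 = -242851/3162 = -76.80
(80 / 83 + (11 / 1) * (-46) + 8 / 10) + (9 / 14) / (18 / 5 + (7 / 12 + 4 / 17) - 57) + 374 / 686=-3845466218387 / 7634389385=-503.70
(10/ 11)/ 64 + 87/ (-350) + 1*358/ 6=10983089/ 184800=59.43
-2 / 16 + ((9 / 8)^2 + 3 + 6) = 649 / 64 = 10.14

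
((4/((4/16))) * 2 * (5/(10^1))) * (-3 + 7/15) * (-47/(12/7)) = 50008/45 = 1111.29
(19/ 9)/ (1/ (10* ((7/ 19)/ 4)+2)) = 37/ 6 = 6.17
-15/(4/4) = -15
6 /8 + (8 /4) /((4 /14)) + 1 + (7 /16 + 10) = 307 /16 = 19.19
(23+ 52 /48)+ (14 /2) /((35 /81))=2417 /60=40.28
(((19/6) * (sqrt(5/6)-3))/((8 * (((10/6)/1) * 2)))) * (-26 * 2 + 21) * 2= 15.37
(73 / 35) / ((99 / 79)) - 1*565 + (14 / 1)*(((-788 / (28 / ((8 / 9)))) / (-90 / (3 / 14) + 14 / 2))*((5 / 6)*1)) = -49294738 / 87615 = -562.63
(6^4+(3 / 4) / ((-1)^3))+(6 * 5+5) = 5321 / 4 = 1330.25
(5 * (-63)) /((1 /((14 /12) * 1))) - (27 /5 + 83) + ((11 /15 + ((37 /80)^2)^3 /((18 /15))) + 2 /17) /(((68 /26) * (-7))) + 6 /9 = -193154403360725463 /424253849600000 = -455.28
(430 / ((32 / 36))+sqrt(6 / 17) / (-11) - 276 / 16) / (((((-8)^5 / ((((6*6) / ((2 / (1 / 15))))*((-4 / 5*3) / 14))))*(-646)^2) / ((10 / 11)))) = 8397 / 1316181278720 - 9*sqrt(102) / 123062949560320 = 0.00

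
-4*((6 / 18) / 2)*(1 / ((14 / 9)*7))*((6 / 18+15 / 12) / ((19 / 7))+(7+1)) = -103 / 196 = -0.53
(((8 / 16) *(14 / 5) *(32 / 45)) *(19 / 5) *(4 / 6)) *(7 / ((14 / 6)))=8512 / 1125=7.57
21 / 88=0.24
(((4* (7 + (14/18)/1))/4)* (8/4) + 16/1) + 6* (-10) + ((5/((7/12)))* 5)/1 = 908/63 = 14.41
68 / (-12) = -17 / 3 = -5.67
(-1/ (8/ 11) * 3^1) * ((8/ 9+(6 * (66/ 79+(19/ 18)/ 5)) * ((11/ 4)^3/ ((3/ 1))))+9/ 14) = -263146829/ 1415680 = -185.88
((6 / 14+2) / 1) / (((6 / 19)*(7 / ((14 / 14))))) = 1.10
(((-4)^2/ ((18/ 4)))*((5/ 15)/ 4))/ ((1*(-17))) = -8/ 459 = -0.02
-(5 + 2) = -7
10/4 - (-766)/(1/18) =27581/2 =13790.50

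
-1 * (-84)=84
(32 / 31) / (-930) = -16 / 14415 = -0.00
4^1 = 4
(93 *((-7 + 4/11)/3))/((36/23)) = -52049/396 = -131.44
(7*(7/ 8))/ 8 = 49/ 64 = 0.77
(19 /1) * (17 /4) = 323 /4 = 80.75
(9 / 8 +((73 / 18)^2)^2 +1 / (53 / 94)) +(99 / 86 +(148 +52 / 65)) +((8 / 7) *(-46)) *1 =3104857237687 / 8373410640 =370.80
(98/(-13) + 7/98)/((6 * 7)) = -453/2548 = -0.18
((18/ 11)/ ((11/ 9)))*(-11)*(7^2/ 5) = -7938/ 55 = -144.33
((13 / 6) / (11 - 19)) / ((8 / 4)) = -13 / 96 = -0.14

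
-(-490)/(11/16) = 7840/11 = 712.73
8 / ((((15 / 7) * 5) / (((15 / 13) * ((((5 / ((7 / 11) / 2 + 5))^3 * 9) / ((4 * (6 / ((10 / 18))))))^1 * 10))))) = 93170000 / 62462907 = 1.49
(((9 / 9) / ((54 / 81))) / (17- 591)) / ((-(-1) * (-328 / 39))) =117 / 376544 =0.00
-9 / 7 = -1.29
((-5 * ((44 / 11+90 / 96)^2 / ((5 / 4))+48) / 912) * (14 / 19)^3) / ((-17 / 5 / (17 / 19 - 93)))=-32415000625 / 8081987136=-4.01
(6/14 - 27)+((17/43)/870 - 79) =-27645871/261870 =-105.57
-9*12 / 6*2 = -36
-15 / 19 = -0.79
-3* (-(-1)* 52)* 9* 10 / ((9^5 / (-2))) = 1040 / 2187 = 0.48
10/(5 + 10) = 2/3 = 0.67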